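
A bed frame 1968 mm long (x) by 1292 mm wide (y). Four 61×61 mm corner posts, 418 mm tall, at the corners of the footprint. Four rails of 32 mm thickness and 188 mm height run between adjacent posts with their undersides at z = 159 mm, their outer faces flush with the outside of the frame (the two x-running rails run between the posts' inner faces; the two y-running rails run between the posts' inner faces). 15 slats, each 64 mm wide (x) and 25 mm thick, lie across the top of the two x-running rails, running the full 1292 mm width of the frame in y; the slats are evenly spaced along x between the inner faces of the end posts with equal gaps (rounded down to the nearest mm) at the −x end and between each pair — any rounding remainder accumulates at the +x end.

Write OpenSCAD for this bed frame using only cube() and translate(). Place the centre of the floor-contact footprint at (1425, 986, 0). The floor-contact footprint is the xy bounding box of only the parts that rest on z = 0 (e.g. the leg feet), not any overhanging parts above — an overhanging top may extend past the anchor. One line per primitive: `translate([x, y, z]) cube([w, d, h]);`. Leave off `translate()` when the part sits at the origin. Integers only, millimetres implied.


translate([441, 340, 0]) cube([61, 61, 418]);
translate([441, 1571, 0]) cube([61, 61, 418]);
translate([2348, 340, 0]) cube([61, 61, 418]);
translate([2348, 1571, 0]) cube([61, 61, 418]);
translate([502, 340, 159]) cube([1846, 32, 188]);
translate([502, 1600, 159]) cube([1846, 32, 188]);
translate([441, 401, 159]) cube([32, 1170, 188]);
translate([2377, 401, 159]) cube([32, 1170, 188]);
translate([557, 340, 347]) cube([64, 1292, 25]);
translate([676, 340, 347]) cube([64, 1292, 25]);
translate([795, 340, 347]) cube([64, 1292, 25]);
translate([914, 340, 347]) cube([64, 1292, 25]);
translate([1033, 340, 347]) cube([64, 1292, 25]);
translate([1152, 340, 347]) cube([64, 1292, 25]);
translate([1271, 340, 347]) cube([64, 1292, 25]);
translate([1390, 340, 347]) cube([64, 1292, 25]);
translate([1509, 340, 347]) cube([64, 1292, 25]);
translate([1628, 340, 347]) cube([64, 1292, 25]);
translate([1747, 340, 347]) cube([64, 1292, 25]);
translate([1866, 340, 347]) cube([64, 1292, 25]);
translate([1985, 340, 347]) cube([64, 1292, 25]);
translate([2104, 340, 347]) cube([64, 1292, 25]);
translate([2223, 340, 347]) cube([64, 1292, 25]);


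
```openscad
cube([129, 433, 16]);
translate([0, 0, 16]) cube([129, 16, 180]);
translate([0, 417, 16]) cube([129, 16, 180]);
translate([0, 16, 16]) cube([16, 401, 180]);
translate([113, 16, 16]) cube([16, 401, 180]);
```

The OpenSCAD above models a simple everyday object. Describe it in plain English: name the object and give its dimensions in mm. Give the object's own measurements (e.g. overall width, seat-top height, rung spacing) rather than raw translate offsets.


An open-topped rectangular box: outside dimensions 129×433×196 mm, with a uniform wall and base thickness of 16 mm. The base is a full 129×433 slab on the floor; four walls sit on top of the base. The front and back walls (the −y and +y sides) span the full width; the two side walls fit between them.


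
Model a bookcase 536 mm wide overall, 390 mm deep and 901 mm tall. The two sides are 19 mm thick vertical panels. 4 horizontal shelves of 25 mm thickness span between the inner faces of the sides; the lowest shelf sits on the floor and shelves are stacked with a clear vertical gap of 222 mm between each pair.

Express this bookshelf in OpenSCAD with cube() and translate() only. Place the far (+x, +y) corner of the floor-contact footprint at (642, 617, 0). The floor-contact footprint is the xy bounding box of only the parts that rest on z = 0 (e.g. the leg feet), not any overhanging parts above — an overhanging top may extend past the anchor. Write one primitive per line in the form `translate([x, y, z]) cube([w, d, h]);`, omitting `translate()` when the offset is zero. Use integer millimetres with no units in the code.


translate([106, 227, 0]) cube([19, 390, 901]);
translate([623, 227, 0]) cube([19, 390, 901]);
translate([125, 227, 0]) cube([498, 390, 25]);
translate([125, 227, 247]) cube([498, 390, 25]);
translate([125, 227, 494]) cube([498, 390, 25]);
translate([125, 227, 741]) cube([498, 390, 25]);


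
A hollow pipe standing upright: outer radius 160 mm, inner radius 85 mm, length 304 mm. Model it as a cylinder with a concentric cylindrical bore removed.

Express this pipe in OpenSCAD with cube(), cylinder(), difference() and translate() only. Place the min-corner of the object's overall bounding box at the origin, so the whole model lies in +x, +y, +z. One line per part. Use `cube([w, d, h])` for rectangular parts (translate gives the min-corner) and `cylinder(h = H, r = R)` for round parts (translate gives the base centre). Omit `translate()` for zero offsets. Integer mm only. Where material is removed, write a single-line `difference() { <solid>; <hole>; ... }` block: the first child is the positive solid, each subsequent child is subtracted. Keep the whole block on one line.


difference() { translate([160, 160, 0]) cylinder(h = 304, r = 160); translate([160, 160, 0]) cylinder(h = 304, r = 85); }


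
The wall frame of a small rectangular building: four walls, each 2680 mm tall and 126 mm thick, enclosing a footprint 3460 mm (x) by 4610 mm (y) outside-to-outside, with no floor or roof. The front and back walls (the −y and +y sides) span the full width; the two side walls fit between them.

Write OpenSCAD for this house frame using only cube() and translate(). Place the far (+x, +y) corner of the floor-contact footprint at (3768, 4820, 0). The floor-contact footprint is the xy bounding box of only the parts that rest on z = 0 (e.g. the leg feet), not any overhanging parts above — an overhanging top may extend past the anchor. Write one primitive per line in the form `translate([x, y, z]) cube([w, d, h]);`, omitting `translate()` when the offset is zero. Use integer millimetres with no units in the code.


translate([308, 210, 0]) cube([3460, 126, 2680]);
translate([308, 4694, 0]) cube([3460, 126, 2680]);
translate([308, 336, 0]) cube([126, 4358, 2680]);
translate([3642, 336, 0]) cube([126, 4358, 2680]);


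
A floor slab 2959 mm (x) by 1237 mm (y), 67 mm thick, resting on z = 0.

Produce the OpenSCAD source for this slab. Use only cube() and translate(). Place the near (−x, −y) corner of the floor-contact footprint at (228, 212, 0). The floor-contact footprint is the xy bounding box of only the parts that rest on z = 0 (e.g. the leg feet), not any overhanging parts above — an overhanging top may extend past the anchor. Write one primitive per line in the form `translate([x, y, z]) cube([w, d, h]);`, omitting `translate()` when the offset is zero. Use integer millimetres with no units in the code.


translate([228, 212, 0]) cube([2959, 1237, 67]);


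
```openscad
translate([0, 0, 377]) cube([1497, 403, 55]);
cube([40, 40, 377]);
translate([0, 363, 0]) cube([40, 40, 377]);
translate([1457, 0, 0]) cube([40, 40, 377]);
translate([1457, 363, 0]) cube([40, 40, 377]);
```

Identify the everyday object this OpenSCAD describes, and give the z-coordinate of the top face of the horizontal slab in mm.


A bench. The seat-top height is 432 mm.

A long slab on four corner posts — a bench. The slab sits at z = 377 with thickness 55, so the top is 377 + 55 = 432 mm.


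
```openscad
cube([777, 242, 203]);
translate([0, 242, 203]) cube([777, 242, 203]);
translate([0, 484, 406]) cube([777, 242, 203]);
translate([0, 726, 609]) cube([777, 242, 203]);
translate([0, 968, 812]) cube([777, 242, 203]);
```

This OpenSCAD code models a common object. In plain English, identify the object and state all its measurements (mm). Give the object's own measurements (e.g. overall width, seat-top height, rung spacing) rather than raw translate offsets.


A straight staircase of 5 solid steps. Each step is 777 mm wide (x), 242 mm deep (y, the going) and 203 mm tall (the rise). The first step rests on the floor; each subsequent step sits one going further in +y and one rise higher in +z, directly behind and above the previous step with no overlap.


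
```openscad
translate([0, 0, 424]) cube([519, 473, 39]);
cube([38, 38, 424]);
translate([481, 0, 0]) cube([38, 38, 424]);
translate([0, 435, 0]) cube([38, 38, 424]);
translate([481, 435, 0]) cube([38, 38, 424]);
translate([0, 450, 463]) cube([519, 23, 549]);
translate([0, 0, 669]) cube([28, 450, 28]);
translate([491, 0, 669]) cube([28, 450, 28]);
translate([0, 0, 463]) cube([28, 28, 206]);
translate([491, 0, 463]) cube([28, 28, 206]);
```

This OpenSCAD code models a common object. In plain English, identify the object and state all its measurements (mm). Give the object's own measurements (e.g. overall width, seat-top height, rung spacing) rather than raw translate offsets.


A chair. The seat is a 519×473×39 mm slab with its top at z = 463 mm, on four 38×38 mm corner legs (flush with the seat edges, standing on z = 0). A flat backrest 23 mm thick, 549 mm tall, spans the full seat width and rises from the seat top along its +y edge, rear face flush with the rear of the seat. Two armrests of 28×28 mm section run along each side from the seat's front edge to the front of the backrest, top faces 234 mm above the seat top and outer faces flush with the seat's x-edges; a 28×28 mm post under the front of each armrest stands on the seat at the front corner.


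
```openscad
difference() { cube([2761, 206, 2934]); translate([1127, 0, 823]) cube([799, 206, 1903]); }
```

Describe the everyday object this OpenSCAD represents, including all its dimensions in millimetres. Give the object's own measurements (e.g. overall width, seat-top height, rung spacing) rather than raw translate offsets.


A wall 2761 mm long (x), 206 mm thick (y), 2934 mm tall, with a rectangular window opening cut through it. The opening is 799 mm wide and 1903 mm tall; its sill is at z = 823 mm and its near (−x) edge is 1127 mm from the wall's −x end. The opening passes through the full wall thickness.


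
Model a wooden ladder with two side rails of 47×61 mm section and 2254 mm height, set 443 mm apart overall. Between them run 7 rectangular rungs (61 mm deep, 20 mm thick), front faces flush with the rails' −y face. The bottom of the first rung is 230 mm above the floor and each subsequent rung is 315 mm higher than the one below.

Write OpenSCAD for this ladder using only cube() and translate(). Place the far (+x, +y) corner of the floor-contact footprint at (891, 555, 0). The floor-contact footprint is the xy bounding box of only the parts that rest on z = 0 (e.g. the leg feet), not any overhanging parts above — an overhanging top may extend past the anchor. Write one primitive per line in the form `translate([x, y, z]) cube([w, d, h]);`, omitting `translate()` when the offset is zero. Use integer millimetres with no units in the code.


translate([448, 494, 0]) cube([47, 61, 2254]);
translate([844, 494, 0]) cube([47, 61, 2254]);
translate([495, 494, 230]) cube([349, 61, 20]);
translate([495, 494, 545]) cube([349, 61, 20]);
translate([495, 494, 860]) cube([349, 61, 20]);
translate([495, 494, 1175]) cube([349, 61, 20]);
translate([495, 494, 1490]) cube([349, 61, 20]);
translate([495, 494, 1805]) cube([349, 61, 20]);
translate([495, 494, 2120]) cube([349, 61, 20]);


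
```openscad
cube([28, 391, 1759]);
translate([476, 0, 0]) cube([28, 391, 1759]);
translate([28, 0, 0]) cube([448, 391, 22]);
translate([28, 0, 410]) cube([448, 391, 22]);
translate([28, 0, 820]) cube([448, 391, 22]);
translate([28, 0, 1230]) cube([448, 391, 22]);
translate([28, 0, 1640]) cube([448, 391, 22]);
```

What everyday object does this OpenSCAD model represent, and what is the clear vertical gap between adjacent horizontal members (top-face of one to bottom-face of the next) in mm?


A bookshelf. The clear shelf gap is 388 mm.

Two tall side panels with 5 horizontal boards between them — a bookshelf. The first two shelf undersides are at z = 0 and z = 410; with shelf thickness 22, the clear gap is 410 − 0 − 22 = 388 mm.


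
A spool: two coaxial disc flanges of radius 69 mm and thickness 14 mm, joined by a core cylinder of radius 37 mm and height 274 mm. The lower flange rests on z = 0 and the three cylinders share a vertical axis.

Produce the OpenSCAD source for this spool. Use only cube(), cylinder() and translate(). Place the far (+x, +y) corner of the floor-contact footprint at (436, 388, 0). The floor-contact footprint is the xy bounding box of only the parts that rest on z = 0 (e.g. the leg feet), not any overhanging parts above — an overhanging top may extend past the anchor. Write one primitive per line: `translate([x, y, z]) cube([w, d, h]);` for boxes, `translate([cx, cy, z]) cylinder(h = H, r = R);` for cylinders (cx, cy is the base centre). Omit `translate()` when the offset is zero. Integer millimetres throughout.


translate([367, 319, 0]) cylinder(h = 14, r = 69);
translate([367, 319, 14]) cylinder(h = 274, r = 37);
translate([367, 319, 288]) cylinder(h = 14, r = 69);


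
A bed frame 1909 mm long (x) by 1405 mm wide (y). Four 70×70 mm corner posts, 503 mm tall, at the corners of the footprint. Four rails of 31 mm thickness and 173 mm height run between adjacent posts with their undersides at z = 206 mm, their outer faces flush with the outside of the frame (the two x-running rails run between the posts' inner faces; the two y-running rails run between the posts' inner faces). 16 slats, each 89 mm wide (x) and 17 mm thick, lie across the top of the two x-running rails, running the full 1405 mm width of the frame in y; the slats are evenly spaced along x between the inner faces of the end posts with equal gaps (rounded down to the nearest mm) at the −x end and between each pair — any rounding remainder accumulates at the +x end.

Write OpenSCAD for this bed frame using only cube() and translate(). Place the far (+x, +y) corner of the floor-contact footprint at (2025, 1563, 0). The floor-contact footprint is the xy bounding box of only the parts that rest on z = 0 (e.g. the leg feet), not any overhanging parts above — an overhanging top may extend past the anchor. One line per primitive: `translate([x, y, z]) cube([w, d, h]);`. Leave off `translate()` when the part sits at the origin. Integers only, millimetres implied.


// slat z = rail_z + rail_h = 206 + 173 = 379
// slat gap = ⌊(1769 − 16·89) / 17⌋ = 20
translate([116, 158, 0]) cube([70, 70, 503]);
translate([116, 1493, 0]) cube([70, 70, 503]);
translate([1955, 158, 0]) cube([70, 70, 503]);
translate([1955, 1493, 0]) cube([70, 70, 503]);
translate([186, 158, 206]) cube([1769, 31, 173]);
translate([186, 1532, 206]) cube([1769, 31, 173]);
translate([116, 228, 206]) cube([31, 1265, 173]);
translate([1994, 228, 206]) cube([31, 1265, 173]);
translate([206, 158, 379]) cube([89, 1405, 17]);
translate([315, 158, 379]) cube([89, 1405, 17]);
translate([424, 158, 379]) cube([89, 1405, 17]);
translate([533, 158, 379]) cube([89, 1405, 17]);
translate([642, 158, 379]) cube([89, 1405, 17]);
translate([751, 158, 379]) cube([89, 1405, 17]);
translate([860, 158, 379]) cube([89, 1405, 17]);
translate([969, 158, 379]) cube([89, 1405, 17]);
translate([1078, 158, 379]) cube([89, 1405, 17]);
translate([1187, 158, 379]) cube([89, 1405, 17]);
translate([1296, 158, 379]) cube([89, 1405, 17]);
translate([1405, 158, 379]) cube([89, 1405, 17]);
translate([1514, 158, 379]) cube([89, 1405, 17]);
translate([1623, 158, 379]) cube([89, 1405, 17]);
translate([1732, 158, 379]) cube([89, 1405, 17]);
translate([1841, 158, 379]) cube([89, 1405, 17]);


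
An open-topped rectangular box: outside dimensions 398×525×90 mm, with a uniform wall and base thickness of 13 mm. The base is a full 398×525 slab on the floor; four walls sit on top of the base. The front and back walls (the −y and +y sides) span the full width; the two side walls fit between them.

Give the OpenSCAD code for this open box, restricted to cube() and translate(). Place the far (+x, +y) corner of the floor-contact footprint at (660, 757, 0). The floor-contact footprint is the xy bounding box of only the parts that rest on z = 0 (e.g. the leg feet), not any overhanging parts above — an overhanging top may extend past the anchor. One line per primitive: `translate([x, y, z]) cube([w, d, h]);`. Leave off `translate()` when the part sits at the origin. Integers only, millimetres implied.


translate([262, 232, 0]) cube([398, 525, 13]);
translate([262, 232, 13]) cube([398, 13, 77]);
translate([262, 744, 13]) cube([398, 13, 77]);
translate([262, 245, 13]) cube([13, 499, 77]);
translate([647, 245, 13]) cube([13, 499, 77]);


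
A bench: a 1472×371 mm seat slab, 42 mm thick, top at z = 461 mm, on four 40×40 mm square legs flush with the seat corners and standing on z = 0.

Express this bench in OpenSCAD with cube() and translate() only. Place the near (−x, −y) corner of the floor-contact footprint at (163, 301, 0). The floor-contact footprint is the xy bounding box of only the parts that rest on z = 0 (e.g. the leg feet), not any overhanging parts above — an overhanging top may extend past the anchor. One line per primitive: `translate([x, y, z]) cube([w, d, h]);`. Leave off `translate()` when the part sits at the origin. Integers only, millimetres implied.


translate([163, 301, 419]) cube([1472, 371, 42]);
translate([163, 301, 0]) cube([40, 40, 419]);
translate([163, 632, 0]) cube([40, 40, 419]);
translate([1595, 301, 0]) cube([40, 40, 419]);
translate([1595, 632, 0]) cube([40, 40, 419]);


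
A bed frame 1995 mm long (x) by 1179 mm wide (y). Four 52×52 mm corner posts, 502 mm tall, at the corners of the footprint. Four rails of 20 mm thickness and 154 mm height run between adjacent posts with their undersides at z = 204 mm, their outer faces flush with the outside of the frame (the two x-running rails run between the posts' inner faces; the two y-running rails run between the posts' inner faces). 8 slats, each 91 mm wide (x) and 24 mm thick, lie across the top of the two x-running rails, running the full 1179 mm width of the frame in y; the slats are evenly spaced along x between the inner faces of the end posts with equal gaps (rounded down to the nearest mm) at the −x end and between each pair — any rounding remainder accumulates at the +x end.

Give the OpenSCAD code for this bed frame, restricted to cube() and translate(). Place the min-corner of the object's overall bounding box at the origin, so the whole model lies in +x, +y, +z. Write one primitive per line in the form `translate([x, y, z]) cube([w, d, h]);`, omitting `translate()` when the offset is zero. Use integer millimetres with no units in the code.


cube([52, 52, 502]);
translate([0, 1127, 0]) cube([52, 52, 502]);
translate([1943, 0, 0]) cube([52, 52, 502]);
translate([1943, 1127, 0]) cube([52, 52, 502]);
translate([52, 0, 204]) cube([1891, 20, 154]);
translate([52, 1159, 204]) cube([1891, 20, 154]);
translate([0, 52, 204]) cube([20, 1075, 154]);
translate([1975, 52, 204]) cube([20, 1075, 154]);
translate([181, 0, 358]) cube([91, 1179, 24]);
translate([401, 0, 358]) cube([91, 1179, 24]);
translate([621, 0, 358]) cube([91, 1179, 24]);
translate([841, 0, 358]) cube([91, 1179, 24]);
translate([1061, 0, 358]) cube([91, 1179, 24]);
translate([1281, 0, 358]) cube([91, 1179, 24]);
translate([1501, 0, 358]) cube([91, 1179, 24]);
translate([1721, 0, 358]) cube([91, 1179, 24]);


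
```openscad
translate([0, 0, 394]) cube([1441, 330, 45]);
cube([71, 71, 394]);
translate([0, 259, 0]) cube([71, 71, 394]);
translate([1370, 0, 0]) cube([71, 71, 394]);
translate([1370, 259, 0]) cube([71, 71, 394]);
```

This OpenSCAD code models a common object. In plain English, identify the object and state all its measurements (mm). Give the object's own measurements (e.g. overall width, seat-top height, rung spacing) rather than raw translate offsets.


A bench: a 1441×330 mm seat slab, 45 mm thick, top at z = 439 mm, on four 71×71 mm square legs flush with the seat corners and standing on z = 0.


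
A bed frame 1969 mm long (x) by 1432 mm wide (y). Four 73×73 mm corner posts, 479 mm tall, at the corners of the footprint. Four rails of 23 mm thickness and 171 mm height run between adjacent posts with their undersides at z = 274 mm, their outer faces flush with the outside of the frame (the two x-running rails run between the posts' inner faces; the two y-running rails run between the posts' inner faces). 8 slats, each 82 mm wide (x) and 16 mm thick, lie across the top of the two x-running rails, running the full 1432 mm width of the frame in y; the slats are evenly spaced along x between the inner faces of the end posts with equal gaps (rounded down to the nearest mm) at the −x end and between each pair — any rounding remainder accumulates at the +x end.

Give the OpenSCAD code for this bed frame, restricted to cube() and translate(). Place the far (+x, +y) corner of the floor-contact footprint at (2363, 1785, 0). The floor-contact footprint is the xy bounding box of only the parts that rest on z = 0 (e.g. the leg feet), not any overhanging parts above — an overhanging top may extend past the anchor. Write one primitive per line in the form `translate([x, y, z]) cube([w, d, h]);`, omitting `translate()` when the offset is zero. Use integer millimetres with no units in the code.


translate([394, 353, 0]) cube([73, 73, 479]);
translate([394, 1712, 0]) cube([73, 73, 479]);
translate([2290, 353, 0]) cube([73, 73, 479]);
translate([2290, 1712, 0]) cube([73, 73, 479]);
translate([467, 353, 274]) cube([1823, 23, 171]);
translate([467, 1762, 274]) cube([1823, 23, 171]);
translate([394, 426, 274]) cube([23, 1286, 171]);
translate([2340, 426, 274]) cube([23, 1286, 171]);
translate([596, 353, 445]) cube([82, 1432, 16]);
translate([807, 353, 445]) cube([82, 1432, 16]);
translate([1018, 353, 445]) cube([82, 1432, 16]);
translate([1229, 353, 445]) cube([82, 1432, 16]);
translate([1440, 353, 445]) cube([82, 1432, 16]);
translate([1651, 353, 445]) cube([82, 1432, 16]);
translate([1862, 353, 445]) cube([82, 1432, 16]);
translate([2073, 353, 445]) cube([82, 1432, 16]);


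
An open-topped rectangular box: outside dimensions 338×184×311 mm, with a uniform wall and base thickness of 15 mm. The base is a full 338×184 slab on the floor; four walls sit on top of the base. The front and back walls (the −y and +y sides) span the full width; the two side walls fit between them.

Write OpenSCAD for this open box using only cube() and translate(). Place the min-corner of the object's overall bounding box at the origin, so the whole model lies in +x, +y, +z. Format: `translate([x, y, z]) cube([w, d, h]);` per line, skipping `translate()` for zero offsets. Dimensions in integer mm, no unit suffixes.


cube([338, 184, 15]);
translate([0, 0, 15]) cube([338, 15, 296]);
translate([0, 169, 15]) cube([338, 15, 296]);
translate([0, 15, 15]) cube([15, 154, 296]);
translate([323, 15, 15]) cube([15, 154, 296]);


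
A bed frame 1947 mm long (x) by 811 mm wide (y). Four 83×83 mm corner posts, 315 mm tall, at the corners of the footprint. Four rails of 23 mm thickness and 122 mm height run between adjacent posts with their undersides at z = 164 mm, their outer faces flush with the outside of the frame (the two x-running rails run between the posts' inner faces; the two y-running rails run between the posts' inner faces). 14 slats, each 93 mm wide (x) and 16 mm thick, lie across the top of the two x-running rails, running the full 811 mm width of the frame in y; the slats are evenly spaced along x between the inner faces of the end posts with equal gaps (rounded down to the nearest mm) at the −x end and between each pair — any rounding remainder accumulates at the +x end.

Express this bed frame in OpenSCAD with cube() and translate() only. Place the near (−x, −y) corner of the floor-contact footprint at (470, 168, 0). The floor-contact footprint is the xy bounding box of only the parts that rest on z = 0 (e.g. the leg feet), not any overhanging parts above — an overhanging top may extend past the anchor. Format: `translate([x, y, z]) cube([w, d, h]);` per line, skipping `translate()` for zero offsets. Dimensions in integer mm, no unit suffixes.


translate([470, 168, 0]) cube([83, 83, 315]);
translate([470, 896, 0]) cube([83, 83, 315]);
translate([2334, 168, 0]) cube([83, 83, 315]);
translate([2334, 896, 0]) cube([83, 83, 315]);
translate([553, 168, 164]) cube([1781, 23, 122]);
translate([553, 956, 164]) cube([1781, 23, 122]);
translate([470, 251, 164]) cube([23, 645, 122]);
translate([2394, 251, 164]) cube([23, 645, 122]);
translate([584, 168, 286]) cube([93, 811, 16]);
translate([708, 168, 286]) cube([93, 811, 16]);
translate([832, 168, 286]) cube([93, 811, 16]);
translate([956, 168, 286]) cube([93, 811, 16]);
translate([1080, 168, 286]) cube([93, 811, 16]);
translate([1204, 168, 286]) cube([93, 811, 16]);
translate([1328, 168, 286]) cube([93, 811, 16]);
translate([1452, 168, 286]) cube([93, 811, 16]);
translate([1576, 168, 286]) cube([93, 811, 16]);
translate([1700, 168, 286]) cube([93, 811, 16]);
translate([1824, 168, 286]) cube([93, 811, 16]);
translate([1948, 168, 286]) cube([93, 811, 16]);
translate([2072, 168, 286]) cube([93, 811, 16]);
translate([2196, 168, 286]) cube([93, 811, 16]);


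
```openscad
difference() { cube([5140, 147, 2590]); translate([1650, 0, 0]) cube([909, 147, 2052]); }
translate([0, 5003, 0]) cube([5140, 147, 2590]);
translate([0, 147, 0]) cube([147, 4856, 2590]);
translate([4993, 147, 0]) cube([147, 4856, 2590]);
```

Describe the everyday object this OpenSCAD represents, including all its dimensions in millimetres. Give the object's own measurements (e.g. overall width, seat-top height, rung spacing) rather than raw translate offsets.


A single room: four walls, each 2590 mm tall and 147 mm thick, enclosing an outside footprint 5140×5150 mm (x × y), no floor or roof. The front and back walls (−y and +y sides) run the full x-width; the side walls fit between their inner faces. A door opening 909 mm wide and 2052 mm tall is cut through the front wall from the floor up, its −x edge 1650 mm from the wall's −x end.


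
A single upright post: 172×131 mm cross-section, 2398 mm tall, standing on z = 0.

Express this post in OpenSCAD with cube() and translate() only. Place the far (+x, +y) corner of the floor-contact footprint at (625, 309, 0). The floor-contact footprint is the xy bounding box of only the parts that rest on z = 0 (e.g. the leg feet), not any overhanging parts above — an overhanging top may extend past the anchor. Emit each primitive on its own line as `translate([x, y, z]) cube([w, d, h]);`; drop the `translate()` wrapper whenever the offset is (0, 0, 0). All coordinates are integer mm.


translate([453, 178, 0]) cube([172, 131, 2398]);


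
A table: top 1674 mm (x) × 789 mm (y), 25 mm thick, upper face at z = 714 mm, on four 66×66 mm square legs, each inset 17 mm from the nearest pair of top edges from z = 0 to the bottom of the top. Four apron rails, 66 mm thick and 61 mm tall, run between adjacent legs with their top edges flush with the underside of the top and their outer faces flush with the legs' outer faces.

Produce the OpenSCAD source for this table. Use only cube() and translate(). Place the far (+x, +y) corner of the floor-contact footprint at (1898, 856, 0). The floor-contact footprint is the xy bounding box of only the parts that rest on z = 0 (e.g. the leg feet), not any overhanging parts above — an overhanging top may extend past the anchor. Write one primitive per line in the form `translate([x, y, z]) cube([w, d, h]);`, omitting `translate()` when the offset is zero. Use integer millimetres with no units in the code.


translate([241, 84, 689]) cube([1674, 789, 25]);
translate([258, 101, 0]) cube([66, 66, 689]);
translate([1832, 101, 0]) cube([66, 66, 689]);
translate([258, 790, 0]) cube([66, 66, 689]);
translate([1832, 790, 0]) cube([66, 66, 689]);
translate([324, 101, 628]) cube([1508, 66, 61]);
translate([324, 790, 628]) cube([1508, 66, 61]);
translate([258, 167, 628]) cube([66, 623, 61]);
translate([1832, 167, 628]) cube([66, 623, 61]);


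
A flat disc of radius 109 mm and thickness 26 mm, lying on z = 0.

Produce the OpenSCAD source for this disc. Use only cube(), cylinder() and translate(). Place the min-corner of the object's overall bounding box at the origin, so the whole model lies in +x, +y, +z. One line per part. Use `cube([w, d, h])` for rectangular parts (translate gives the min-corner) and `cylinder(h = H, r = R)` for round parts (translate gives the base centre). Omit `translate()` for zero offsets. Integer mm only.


translate([109, 109, 0]) cylinder(h = 26, r = 109);


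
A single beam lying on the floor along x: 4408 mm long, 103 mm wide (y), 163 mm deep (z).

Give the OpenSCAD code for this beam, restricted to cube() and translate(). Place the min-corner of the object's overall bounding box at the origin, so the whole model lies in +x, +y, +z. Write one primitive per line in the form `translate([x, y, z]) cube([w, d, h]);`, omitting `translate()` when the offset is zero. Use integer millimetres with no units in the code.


cube([4408, 103, 163]);


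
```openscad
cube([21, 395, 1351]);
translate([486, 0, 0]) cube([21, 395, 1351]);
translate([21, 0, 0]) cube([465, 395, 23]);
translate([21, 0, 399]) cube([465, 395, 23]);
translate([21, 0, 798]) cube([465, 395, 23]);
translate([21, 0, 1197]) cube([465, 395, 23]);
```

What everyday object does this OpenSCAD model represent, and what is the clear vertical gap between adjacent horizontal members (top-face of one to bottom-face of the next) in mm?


A bookshelf. The clear shelf gap is 376 mm.

Two tall side panels with 4 horizontal boards between them — a bookshelf. The first two shelf undersides are at z = 0 and z = 399; with shelf thickness 23, the clear gap is 399 − 0 − 23 = 376 mm.


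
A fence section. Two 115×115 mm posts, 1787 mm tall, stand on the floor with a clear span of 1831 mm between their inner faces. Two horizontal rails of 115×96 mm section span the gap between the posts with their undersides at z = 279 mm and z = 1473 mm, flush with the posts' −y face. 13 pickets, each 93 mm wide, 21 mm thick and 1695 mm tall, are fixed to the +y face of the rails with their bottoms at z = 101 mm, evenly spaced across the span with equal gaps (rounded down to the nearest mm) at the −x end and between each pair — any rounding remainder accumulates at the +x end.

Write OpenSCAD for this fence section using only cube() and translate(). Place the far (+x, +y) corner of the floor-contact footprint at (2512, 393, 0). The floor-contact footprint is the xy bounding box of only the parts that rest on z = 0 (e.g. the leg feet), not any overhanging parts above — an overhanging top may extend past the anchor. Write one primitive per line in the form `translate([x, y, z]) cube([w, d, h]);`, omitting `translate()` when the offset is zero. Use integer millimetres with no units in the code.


translate([451, 278, 0]) cube([115, 115, 1787]);
translate([2397, 278, 0]) cube([115, 115, 1787]);
translate([566, 278, 279]) cube([1831, 115, 96]);
translate([566, 278, 1473]) cube([1831, 115, 96]);
translate([610, 393, 101]) cube([93, 21, 1695]);
translate([747, 393, 101]) cube([93, 21, 1695]);
translate([884, 393, 101]) cube([93, 21, 1695]);
translate([1021, 393, 101]) cube([93, 21, 1695]);
translate([1158, 393, 101]) cube([93, 21, 1695]);
translate([1295, 393, 101]) cube([93, 21, 1695]);
translate([1432, 393, 101]) cube([93, 21, 1695]);
translate([1569, 393, 101]) cube([93, 21, 1695]);
translate([1706, 393, 101]) cube([93, 21, 1695]);
translate([1843, 393, 101]) cube([93, 21, 1695]);
translate([1980, 393, 101]) cube([93, 21, 1695]);
translate([2117, 393, 101]) cube([93, 21, 1695]);
translate([2254, 393, 101]) cube([93, 21, 1695]);


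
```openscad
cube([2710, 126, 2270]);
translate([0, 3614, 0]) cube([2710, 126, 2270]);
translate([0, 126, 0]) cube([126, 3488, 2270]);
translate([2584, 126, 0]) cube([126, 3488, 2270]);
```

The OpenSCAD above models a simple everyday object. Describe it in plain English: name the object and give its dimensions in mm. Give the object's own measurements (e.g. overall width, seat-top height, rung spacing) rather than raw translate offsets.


The wall frame of a small rectangular building: four walls, each 2270 mm tall and 126 mm thick, enclosing a footprint 2710 mm (x) by 3740 mm (y) outside-to-outside, with no floor or roof. The front and back walls (the −y and +y sides) span the full width; the two side walls fit between them.


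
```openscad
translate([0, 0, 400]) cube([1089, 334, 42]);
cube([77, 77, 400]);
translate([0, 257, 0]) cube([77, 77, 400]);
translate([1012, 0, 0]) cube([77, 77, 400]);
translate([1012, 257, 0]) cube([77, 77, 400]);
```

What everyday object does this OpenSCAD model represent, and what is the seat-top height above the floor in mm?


A bench. The seat-top height is 442 mm.

A long slab on four corner posts — a bench. The slab sits at z = 400 with thickness 42, so the top is 400 + 42 = 442 mm.


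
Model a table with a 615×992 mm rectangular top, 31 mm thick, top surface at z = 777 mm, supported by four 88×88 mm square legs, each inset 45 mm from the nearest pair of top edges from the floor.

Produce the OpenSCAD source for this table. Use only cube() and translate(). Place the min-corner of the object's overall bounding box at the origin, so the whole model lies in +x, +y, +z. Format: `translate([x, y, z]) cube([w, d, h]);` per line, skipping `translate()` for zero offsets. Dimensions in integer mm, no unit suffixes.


translate([0, 0, 746]) cube([615, 992, 31]);
translate([45, 45, 0]) cube([88, 88, 746]);
translate([482, 45, 0]) cube([88, 88, 746]);
translate([45, 859, 0]) cube([88, 88, 746]);
translate([482, 859, 0]) cube([88, 88, 746]);


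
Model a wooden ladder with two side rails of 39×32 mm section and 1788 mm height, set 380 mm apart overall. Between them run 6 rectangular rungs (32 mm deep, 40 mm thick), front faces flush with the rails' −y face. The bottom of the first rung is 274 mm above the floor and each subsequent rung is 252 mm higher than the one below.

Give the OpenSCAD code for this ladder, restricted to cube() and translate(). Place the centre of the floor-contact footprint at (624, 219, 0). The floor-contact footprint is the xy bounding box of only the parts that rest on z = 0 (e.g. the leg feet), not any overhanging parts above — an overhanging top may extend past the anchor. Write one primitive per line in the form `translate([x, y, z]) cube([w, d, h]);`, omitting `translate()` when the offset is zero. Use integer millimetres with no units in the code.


translate([434, 203, 0]) cube([39, 32, 1788]);
translate([775, 203, 0]) cube([39, 32, 1788]);
translate([473, 203, 274]) cube([302, 32, 40]);
translate([473, 203, 526]) cube([302, 32, 40]);
translate([473, 203, 778]) cube([302, 32, 40]);
translate([473, 203, 1030]) cube([302, 32, 40]);
translate([473, 203, 1282]) cube([302, 32, 40]);
translate([473, 203, 1534]) cube([302, 32, 40]);


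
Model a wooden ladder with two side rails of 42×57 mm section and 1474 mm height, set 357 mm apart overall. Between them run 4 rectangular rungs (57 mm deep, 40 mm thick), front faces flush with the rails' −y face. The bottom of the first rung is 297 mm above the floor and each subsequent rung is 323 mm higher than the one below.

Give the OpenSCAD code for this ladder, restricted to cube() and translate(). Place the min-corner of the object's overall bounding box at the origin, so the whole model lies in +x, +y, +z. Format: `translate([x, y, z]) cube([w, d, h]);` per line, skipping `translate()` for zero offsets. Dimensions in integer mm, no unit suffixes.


cube([42, 57, 1474]);
translate([315, 0, 0]) cube([42, 57, 1474]);
translate([42, 0, 297]) cube([273, 57, 40]);
translate([42, 0, 620]) cube([273, 57, 40]);
translate([42, 0, 943]) cube([273, 57, 40]);
translate([42, 0, 1266]) cube([273, 57, 40]);


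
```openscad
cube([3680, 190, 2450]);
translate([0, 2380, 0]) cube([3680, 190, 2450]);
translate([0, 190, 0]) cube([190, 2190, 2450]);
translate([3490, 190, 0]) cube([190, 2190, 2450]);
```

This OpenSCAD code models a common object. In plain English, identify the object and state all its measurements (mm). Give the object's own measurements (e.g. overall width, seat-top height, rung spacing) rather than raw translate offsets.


The wall frame of a small rectangular building: four walls, each 2450 mm tall and 190 mm thick, enclosing a footprint 3680 mm (x) by 2570 mm (y) outside-to-outside, with no floor or roof. The front and back walls (the −y and +y sides) span the full width; the two side walls fit between them.


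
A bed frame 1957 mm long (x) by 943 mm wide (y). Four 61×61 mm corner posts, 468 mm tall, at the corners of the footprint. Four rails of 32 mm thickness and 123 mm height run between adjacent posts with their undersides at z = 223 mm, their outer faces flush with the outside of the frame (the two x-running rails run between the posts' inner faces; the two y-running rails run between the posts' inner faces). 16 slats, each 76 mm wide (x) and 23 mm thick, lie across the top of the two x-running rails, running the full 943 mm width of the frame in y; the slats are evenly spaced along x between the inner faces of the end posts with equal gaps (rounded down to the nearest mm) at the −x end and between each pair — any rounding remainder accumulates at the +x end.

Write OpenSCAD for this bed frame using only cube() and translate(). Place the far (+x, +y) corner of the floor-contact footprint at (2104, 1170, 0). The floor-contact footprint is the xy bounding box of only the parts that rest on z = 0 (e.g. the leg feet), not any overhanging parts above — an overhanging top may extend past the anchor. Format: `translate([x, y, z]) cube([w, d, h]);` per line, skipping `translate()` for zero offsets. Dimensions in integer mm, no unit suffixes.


translate([147, 227, 0]) cube([61, 61, 468]);
translate([147, 1109, 0]) cube([61, 61, 468]);
translate([2043, 227, 0]) cube([61, 61, 468]);
translate([2043, 1109, 0]) cube([61, 61, 468]);
translate([208, 227, 223]) cube([1835, 32, 123]);
translate([208, 1138, 223]) cube([1835, 32, 123]);
translate([147, 288, 223]) cube([32, 821, 123]);
translate([2072, 288, 223]) cube([32, 821, 123]);
translate([244, 227, 346]) cube([76, 943, 23]);
translate([356, 227, 346]) cube([76, 943, 23]);
translate([468, 227, 346]) cube([76, 943, 23]);
translate([580, 227, 346]) cube([76, 943, 23]);
translate([692, 227, 346]) cube([76, 943, 23]);
translate([804, 227, 346]) cube([76, 943, 23]);
translate([916, 227, 346]) cube([76, 943, 23]);
translate([1028, 227, 346]) cube([76, 943, 23]);
translate([1140, 227, 346]) cube([76, 943, 23]);
translate([1252, 227, 346]) cube([76, 943, 23]);
translate([1364, 227, 346]) cube([76, 943, 23]);
translate([1476, 227, 346]) cube([76, 943, 23]);
translate([1588, 227, 346]) cube([76, 943, 23]);
translate([1700, 227, 346]) cube([76, 943, 23]);
translate([1812, 227, 346]) cube([76, 943, 23]);
translate([1924, 227, 346]) cube([76, 943, 23]);


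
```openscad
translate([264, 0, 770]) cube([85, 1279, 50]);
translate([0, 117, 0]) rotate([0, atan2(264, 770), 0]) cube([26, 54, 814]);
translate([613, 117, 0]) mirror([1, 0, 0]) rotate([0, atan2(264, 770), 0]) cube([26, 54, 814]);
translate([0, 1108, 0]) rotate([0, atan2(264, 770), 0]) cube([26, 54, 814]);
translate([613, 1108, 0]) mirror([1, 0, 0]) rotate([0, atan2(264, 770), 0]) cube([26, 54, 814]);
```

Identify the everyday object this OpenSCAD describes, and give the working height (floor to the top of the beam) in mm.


A sawhorse. The overall height is 820 mm.

A beam across two mirrored pairs of raked legs — a sawhorse. The beam's underside is at z = 770 (matching the legs' vertical rise in atan2(264, 770)) and the beam is 50 mm tall, so its top is at 770 + 50 = 820 mm. The raked legs top out at the beam's underside, so that is the highest point.


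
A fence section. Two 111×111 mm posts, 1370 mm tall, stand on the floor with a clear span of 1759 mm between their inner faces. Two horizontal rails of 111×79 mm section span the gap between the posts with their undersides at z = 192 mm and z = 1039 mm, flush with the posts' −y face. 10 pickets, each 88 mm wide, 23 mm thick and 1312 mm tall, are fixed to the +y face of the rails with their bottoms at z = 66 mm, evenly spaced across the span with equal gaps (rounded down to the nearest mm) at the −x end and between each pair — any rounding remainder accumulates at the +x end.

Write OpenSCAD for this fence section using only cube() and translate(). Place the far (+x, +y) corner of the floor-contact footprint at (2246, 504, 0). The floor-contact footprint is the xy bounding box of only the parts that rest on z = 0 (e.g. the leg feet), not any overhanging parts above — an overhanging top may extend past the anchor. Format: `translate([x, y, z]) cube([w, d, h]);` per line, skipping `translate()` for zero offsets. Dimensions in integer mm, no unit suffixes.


translate([265, 393, 0]) cube([111, 111, 1370]);
translate([2135, 393, 0]) cube([111, 111, 1370]);
translate([376, 393, 192]) cube([1759, 111, 79]);
translate([376, 393, 1039]) cube([1759, 111, 79]);
translate([455, 504, 66]) cube([88, 23, 1312]);
translate([622, 504, 66]) cube([88, 23, 1312]);
translate([789, 504, 66]) cube([88, 23, 1312]);
translate([956, 504, 66]) cube([88, 23, 1312]);
translate([1123, 504, 66]) cube([88, 23, 1312]);
translate([1290, 504, 66]) cube([88, 23, 1312]);
translate([1457, 504, 66]) cube([88, 23, 1312]);
translate([1624, 504, 66]) cube([88, 23, 1312]);
translate([1791, 504, 66]) cube([88, 23, 1312]);
translate([1958, 504, 66]) cube([88, 23, 1312]);
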